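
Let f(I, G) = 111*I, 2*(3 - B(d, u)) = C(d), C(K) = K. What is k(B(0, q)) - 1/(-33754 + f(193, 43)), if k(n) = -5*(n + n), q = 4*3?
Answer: -369929/12331 ≈ -30.000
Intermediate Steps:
q = 12
B(d, u) = 3 - d/2
k(n) = -10*n
k(B(0, q)) - 1/(-33754 + f(193, 43)) = -10*(3 - 1/2*0) - 1/(-33754 + 111*193) = -10*(3 + 0) - 1/(-33754 + 21423) = -10*3 - 1/(-12331) = -30 - 1*(-1/12331) = -30 + 1/12331 = -369929/12331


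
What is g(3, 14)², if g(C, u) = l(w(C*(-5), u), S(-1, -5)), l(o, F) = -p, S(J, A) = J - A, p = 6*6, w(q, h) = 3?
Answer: 1296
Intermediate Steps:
p = 36
l(o, F) = -36 (l(o, F) = -1*36 = -36)
g(C, u) = -36
g(3, 14)² = (-36)² = 1296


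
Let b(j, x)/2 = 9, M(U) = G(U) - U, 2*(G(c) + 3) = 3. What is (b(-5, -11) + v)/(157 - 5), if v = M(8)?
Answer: 17/304 ≈ 0.055921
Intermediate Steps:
G(c) = -3/2 (G(c) = -3 + (½)*3 = -3 + 3/2 = -3/2)
M(U) = -3/2 - U
b(j, x) = 18 (b(j, x) = 2*9 = 18)
v = -19/2 (v = -3/2 - 1*8 = -3/2 - 8 = -19/2 ≈ -9.5000)
(b(-5, -11) + v)/(157 - 5) = (18 - 19/2)/(157 - 5) = (17/2)/152 = (1/152)*(17/2) = 17/304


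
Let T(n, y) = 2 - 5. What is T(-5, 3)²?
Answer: 9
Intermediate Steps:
T(n, y) = -3
T(-5, 3)² = (-3)² = 9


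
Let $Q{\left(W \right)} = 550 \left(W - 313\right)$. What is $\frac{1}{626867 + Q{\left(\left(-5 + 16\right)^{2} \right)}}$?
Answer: $\frac{1}{521267} \approx 1.9184 \cdot 10^{-6}$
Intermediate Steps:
$Q{\left(W \right)} = -172150 + 550 W$ ($Q{\left(W \right)} = 550 \left(-313 + W\right) = -172150 + 550 W$)
$\frac{1}{626867 + Q{\left(\left(-5 + 16\right)^{2} \right)}} = \frac{1}{626867 - \left(172150 - 550 \left(-5 + 16\right)^{2}\right)} = \frac{1}{626867 - \left(172150 - 550 \cdot 11^{2}\right)} = \frac{1}{626867 + \left(-172150 + 550 \cdot 121\right)} = \frac{1}{626867 + \left(-172150 + 66550\right)} = \frac{1}{626867 - 105600} = \frac{1}{521267}$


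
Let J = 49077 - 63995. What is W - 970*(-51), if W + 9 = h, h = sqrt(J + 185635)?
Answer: 49461 + sqrt(170717) ≈ 49874.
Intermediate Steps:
J = -14918
h = sqrt(170717) (h = sqrt(-14918 + 185635) = sqrt(170717) ≈ 413.18)
W = -9 + sqrt(170717) ≈ 404.18
W - 970*(-51) = (-9 + sqrt(170717)) - 970*(-51) = (-9 + sqrt(170717)) - 1*(-49470) = (-9 + sqrt(170717)) + 49470 = 49461 + sqrt(170717)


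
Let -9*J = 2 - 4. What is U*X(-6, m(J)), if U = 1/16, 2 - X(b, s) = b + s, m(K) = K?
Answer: 35/72 ≈ 0.48611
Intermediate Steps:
J = 2/9 (J = -(2 - 4)/9 = -1/9*(-2) = 2/9 ≈ 0.22222)
X(b, s) = 2 - b - s (X(b, s) = 2 - (b + s) = 2 + (-b - s) = 2 - b - s)
U = 1/16 ≈ 0.062500
U*X(-6, m(J)) = (2 - 1*(-6) - 1*2/9)/16 = (2 + 6 - 2/9)/16 = (1/16)*(70/9) = 35/72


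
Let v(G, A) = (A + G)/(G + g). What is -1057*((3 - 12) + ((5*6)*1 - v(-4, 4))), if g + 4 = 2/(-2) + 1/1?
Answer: -22197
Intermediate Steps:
g = -4 (g = -4 + (2/(-2) + 1/1) = -4 + (2*(-½) + 1*1) = -4 + (-1 + 1) = -4 + 0 = -4)
v(G, A) = (A + G)/(-4 + G) (v(G, A) = (A + G)/(G - 4) = (A + G)/(-4 + G))
-1057*((3 - 12) + ((5*6)*1 - v(-4, 4))) = -1057*((3 - 12) + ((5*6)*1 - (4 - 4)/(-4 - 4))) = -1057*(-9 + (30*1 - 0/(-8))) = -1057*(-9 + (30 - (-1)*0/8)) = -1057*(-9 + (30 - 1*0)) = -1057*(-9 + (30 + 0)) = -1057*(-9 + 30) = -1057*21 = -22197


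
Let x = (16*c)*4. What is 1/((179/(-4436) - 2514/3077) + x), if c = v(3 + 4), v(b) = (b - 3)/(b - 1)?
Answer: 40948716/1712036555 ≈ 0.023918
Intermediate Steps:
v(b) = (-3 + b)/(-1 + b)
c = ⅔ (c = (-3 + (3 + 4))/(-1 + (3 + 4)) = (-3 + 7)/(-1 + 7) = 4/6 = (⅙)*4 = ⅔ ≈ 0.66667)
x = 128/3 (x = (16*(⅔))*4 = (32/3)*4 = 128/3 ≈ 42.667)
1/((179/(-4436) - 2514/3077) + x) = 1/((179/(-4436) - 2514/3077) + 128/3) = 1/((179*(-1/4436) - 2514*1/3077) + 128/3) = 1/((-179/4436 - 2514/3077) + 128/3) = 1/(-11702887/13649572 + 128/3) = 1/(1712036555/40948716) = 40948716/1712036555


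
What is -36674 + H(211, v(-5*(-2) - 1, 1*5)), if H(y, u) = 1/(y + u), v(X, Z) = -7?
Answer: -7481495/204 ≈ -36674.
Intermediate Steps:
H(y, u) = 1/(u + y)
-36674 + H(211, v(-5*(-2) - 1, 1*5)) = -36674 + 1/(-7 + 211) = -36674 + 1/204 = -7481495/204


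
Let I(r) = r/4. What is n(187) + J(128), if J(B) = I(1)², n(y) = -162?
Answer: -2591/16 ≈ -161.94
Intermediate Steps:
I(r) = r/4 (I(r) = r*(¼) = r/4)
J(B) = 1/16 (J(B) = ((¼)*1)² = (¼)² = 1/16)
n(187) + J(128) = -162 + 1/16 = -2591/16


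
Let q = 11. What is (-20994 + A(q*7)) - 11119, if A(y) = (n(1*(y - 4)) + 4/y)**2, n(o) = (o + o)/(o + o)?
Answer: -190391416/5929 ≈ -32112.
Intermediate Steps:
n(o) = 1 (n(o) = (2*o)/((2*o)) = (2*o)*(1/(2*o)) = 1)
A(y) = (1 + 4/y)**2
(-20994 + A(q*7)) - 11119 = (-20994 + (4 + 11*7)**2/(11*7)**2) - 11119 = (-20994 + (4 + 77)**2/77**2) - 11119 = (-20994 + (1/5929)*81**2) - 11119 = (-20994 + (1/5929)*6561) - 11119 = (-20994 + 6561/5929) - 11119 = -124466865/5929 - 11119 = -190391416/5929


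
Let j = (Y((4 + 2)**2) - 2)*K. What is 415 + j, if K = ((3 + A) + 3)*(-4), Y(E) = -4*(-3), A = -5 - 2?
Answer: 455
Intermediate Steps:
A = -7
Y(E) = 12
K = 4 (K = ((3 - 7) + 3)*(-4) = (-4 + 3)*(-4) = -1*(-4) = 4)
j = 40 (j = (12 - 2)*4 = 10*4 = 40)
415 + j = 415 + 40 = 455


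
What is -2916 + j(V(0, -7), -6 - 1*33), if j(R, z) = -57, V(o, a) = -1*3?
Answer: -2973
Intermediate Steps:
V(o, a) = -3
-2916 + j(V(0, -7), -6 - 1*33) = -2916 - 57 = -2973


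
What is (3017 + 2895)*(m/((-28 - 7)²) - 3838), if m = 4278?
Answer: -27770272064/1225 ≈ -2.2670e+7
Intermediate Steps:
(3017 + 2895)*(m/((-28 - 7)²) - 3838) = (3017 + 2895)*(4278/((-28 - 7)²) - 3838) = 5912*(4278/((-35)²) - 3838) = 5912*(4278/1225 - 3838) = 5912*(-4697272/1225) = -27770272064/1225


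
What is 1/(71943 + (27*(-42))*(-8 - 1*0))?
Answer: 1/81015 ≈ 1.2343e-5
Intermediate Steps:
1/(71943 + (27*(-42))*(-8 - 1*0)) = 1/(71943 - 1134*(-8 + 0)) = 1/(71943 - 1134*(-8)) = 1/(71943 + 9072) = 1/81015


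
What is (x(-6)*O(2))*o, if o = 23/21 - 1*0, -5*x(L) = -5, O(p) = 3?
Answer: 23/7 ≈ 3.2857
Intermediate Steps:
x(L) = 1 (x(L) = -1/5*(-5) = 1)
o = 23/21 (o = 23*(1/21) + 0 = 23/21 + 0 = 23/21 ≈ 1.0952)
(x(-6)*O(2))*o = (1*3)*(23/21) = 3*(23/21) = 23/7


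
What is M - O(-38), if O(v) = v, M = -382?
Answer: -344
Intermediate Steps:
M - O(-38) = -382 - 1*(-38) = -382 + 38 = -344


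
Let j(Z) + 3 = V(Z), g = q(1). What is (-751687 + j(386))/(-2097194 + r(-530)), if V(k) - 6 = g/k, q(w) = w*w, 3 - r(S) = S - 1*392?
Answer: 290150023/809159834 ≈ 0.35858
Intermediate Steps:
r(S) = 395 - S (r(S) = 3 - (S - 1*392) = 3 - (S - 392) = 3 - (-392 + S) = 3 + (392 - S) = 395 - S)
q(w) = w²
g = 1 (g = 1² = 1)
V(k) = 6 + 1/k
j(Z) = 3 + 1/Z (j(Z) = -3 + (6 + 1/Z) = 3 + 1/Z)
(-751687 + j(386))/(-2097194 + r(-530)) = (-751687 + (3 + 1/386))/(-2097194 + (395 - 1*(-530))) = (-751687 + (3 + 1/386))/(-2097194 + (395 + 530)) = (-751687 + 1159/386)/(-2097194 + 925) = -290150023/386/(-2096269) = -290150023/386*(-1/2096269) = 290150023/809159834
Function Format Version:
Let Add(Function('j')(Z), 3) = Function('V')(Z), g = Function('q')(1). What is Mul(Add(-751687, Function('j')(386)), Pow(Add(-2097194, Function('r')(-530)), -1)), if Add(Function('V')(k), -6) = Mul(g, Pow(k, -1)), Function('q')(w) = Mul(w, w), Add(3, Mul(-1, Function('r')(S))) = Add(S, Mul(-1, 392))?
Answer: Rational(290150023, 809159834) ≈ 0.35858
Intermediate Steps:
Function('r')(S) = Add(395, Mul(-1, S)) (Function('r')(S) = Add(3, Mul(-1, Add(S, Mul(-1, 392)))) = Add(3, Mul(-1, Add(S, -392))) = Add(3, Mul(-1, Add(-392, S))) = Add(3, Add(392, Mul(-1, S))) = Add(395, Mul(-1, S)))
Function('q')(w) = Pow(w, 2)
g = 1 (g = Pow(1, 2) = 1)
Function('V')(k) = Add(6, Pow(k, -1)) (Function('V')(k) = Add(6, Mul(1, Pow(k, -1))) = Add(6, Pow(k, -1)))
Function('j')(Z) = Add(3, Pow(Z, -1)) (Function('j')(Z) = Add(-3, Add(6, Pow(Z, -1))) = Add(3, Pow(Z, -1)))
Mul(Add(-751687, Function('j')(386)), Pow(Add(-2097194, Function('r')(-530)), -1)) = Mul(Add(-751687, Add(3, Pow(386, -1))), Pow(Add(-2097194, Add(395, Mul(-1, -530))), -1)) = Mul(Add(-751687, Add(3, Rational(1, 386))), Pow(Add(-2097194, Add(395, 530)), -1)) = Mul(Add(-751687, Rational(1159, 386)), Pow(Add(-2097194, 925), -1)) = Mul(Rational(-290150023, 386), Pow(-2096269, -1)) = Mul(Rational(-290150023, 386), Rational(-1, 2096269)) = Rational(290150023, 809159834)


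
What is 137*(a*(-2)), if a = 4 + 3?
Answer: -1918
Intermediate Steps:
a = 7
137*(a*(-2)) = 137*(7*(-2)) = 137*(-14) = -1918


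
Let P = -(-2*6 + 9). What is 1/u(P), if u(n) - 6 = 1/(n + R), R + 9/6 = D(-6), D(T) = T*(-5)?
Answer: 63/380 ≈ 0.16579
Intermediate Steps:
D(T) = -5*T
R = 57/2 (R = -3/2 - 5*(-6) = -3/2 + 30 = 57/2 ≈ 28.500)
P = 3 (P = -(-12 + 9) = -1*(-3) = 3)
u(n) = 6 + 1/(57/2 + n) (u(n) = 6 + 1/(n + 57/2) = 6 + 1/(57/2 + n))
1/u(P) = 1/(4*(86 + 3*3)/(57 + 2*3)) = 1/(4*(86 + 9)/(57 + 6)) = 1/(4*95/63) = 1/(4*(1/63)*95) = 1/(380/63) = 63/380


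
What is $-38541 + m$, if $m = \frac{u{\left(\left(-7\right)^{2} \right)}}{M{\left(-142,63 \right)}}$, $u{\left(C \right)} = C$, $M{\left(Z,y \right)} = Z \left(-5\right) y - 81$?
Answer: $- \frac{1720817060}{44649} \approx -38541.0$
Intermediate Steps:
$M{\left(Z,y \right)} = -81 - 5 Z y$ ($M{\left(Z,y \right)} = - 5 Z y - 81 = -81 - 5 Z y$)
$m = \frac{49}{44649}$ ($m = \frac{\left(-7\right)^{2}}{-81 - \left(-710\right) 63} = \frac{49}{-81 + 44730} = \frac{49}{44649} \approx 0.0010974$)
$-38541 + m = -38541 + \frac{49}{44649} = - \frac{1720817060}{44649}$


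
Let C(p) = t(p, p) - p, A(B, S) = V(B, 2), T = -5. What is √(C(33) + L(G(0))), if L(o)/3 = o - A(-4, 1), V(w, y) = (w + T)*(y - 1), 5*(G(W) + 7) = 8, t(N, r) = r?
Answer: 3*√30/5 ≈ 3.2863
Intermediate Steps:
G(W) = -27/5 (G(W) = -7 + (⅕)*8 = -7 + 8/5 = -27/5)
V(w, y) = (-1 + y)*(-5 + w) (V(w, y) = (w - 5)*(y - 1) = (-5 + w)*(-1 + y) = (-1 + y)*(-5 + w))
A(B, S) = -5 + B (A(B, S) = 5 - B - 5*2 + B*2 = 5 - B - 10 + 2*B = -5 + B)
C(p) = 0 (C(p) = p - p = 0)
L(o) = 27 + 3*o (L(o) = 3*(o - (-5 - 4)) = 3*(o - 1*(-9)) = 3*(o + 9) = 3*(9 + o) = 27 + 3*o)
√(C(33) + L(G(0))) = √(0 + (27 + 3*(-27/5))) = √(0 + (27 - 81/5)) = √(0 + 54/5) = √(54/5) = 3*√30/5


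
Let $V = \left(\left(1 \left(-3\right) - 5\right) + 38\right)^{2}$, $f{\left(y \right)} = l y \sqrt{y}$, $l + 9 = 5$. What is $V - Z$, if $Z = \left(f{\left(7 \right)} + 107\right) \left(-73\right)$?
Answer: $8711 - 2044 \sqrt{7} \approx 3303.1$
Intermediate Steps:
$l = -4$ ($l = -9 + 5 = -4$)
$f{\left(y \right)} = - 4 y^{\frac{3}{2}}$ ($f{\left(y \right)} = - 4 y \sqrt{y} = - 4 y^{\frac{3}{2}}$)
$Z = -7811 + 2044 \sqrt{7}$ ($Z = \left(- 4 \cdot 7^{\frac{3}{2}} + 107\right) \left(-73\right) = \left(- 4 \cdot 7 \sqrt{7} + 107\right) \left(-73\right) = \left(- 28 \sqrt{7} + 107\right) \left(-73\right) = \left(107 - 28 \sqrt{7}\right) \left(-73\right) = -7811 + 2044 \sqrt{7} \approx -2403.1$)
$V = 900$ ($V = \left(\left(-3 - 5\right) + 38\right)^{2} = \left(-8 + 38\right)^{2} = 30^{2} = 900$)
$V - Z = 900 - \left(-7811 + 2044 \sqrt{7}\right) = 900 + \left(7811 - 2044 \sqrt{7}\right) = 8711 - 2044 \sqrt{7}$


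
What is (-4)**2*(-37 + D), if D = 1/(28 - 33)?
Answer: -2976/5 ≈ -595.20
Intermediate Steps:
D = -1/5 (D = 1/(-5) = -1/5 ≈ -0.20000)
(-4)**2*(-37 + D) = (-4)**2*(-37 - 1/5) = 16*(-186/5) = -2976/5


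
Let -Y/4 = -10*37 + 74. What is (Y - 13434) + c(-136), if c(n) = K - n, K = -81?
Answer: -12195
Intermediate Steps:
Y = 1184 (Y = -4*(-10*37 + 74) = -4*(-370 + 74) = -4*(-296) = 1184)
c(n) = -81 - n
(Y - 13434) + c(-136) = (1184 - 13434) + (-81 - 1*(-136)) = -12250 + (-81 + 136) = -12250 + 55 = -12195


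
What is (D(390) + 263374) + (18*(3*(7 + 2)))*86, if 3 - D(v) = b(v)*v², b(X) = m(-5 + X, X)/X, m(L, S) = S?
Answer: 153073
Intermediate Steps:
b(X) = 1 (b(X) = X/X = 1)
D(v) = 3 - v²
(D(390) + 263374) + (18*(3*(7 + 2)))*86 = ((3 - 1*390²) + 263374) + (18*(3*(7 + 2)))*86 = ((3 - 1*152100) + 263374) + (18*(3*9))*86 = ((3 - 152100) + 263374) + (18*27)*86 = (-152097 + 263374) + 486*86 = 111277 + 41796 = 153073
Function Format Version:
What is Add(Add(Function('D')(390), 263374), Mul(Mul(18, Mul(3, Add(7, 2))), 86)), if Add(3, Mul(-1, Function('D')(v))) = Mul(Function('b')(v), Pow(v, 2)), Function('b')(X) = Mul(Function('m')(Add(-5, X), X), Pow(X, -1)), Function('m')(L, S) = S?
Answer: 153073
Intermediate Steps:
Function('b')(X) = 1 (Function('b')(X) = Mul(X, Pow(X, -1)) = 1)
Function('D')(v) = Add(3, Mul(-1, Pow(v, 2))) (Function('D')(v) = Add(3, Mul(-1, Mul(1, Pow(v, 2)))) = Add(3, Mul(-1, Pow(v, 2))))
Add(Add(Function('D')(390), 263374), Mul(Mul(18, Mul(3, Add(7, 2))), 86)) = Add(Add(Add(3, Mul(-1, Pow(390, 2))), 263374), Mul(Mul(18, Mul(3, Add(7, 2))), 86)) = Add(Add(Add(3, Mul(-1, 152100)), 263374), Mul(Mul(18, Mul(3, 9)), 86)) = Add(Add(Add(3, -152100), 263374), Mul(Mul(18, 27), 86)) = Add(Add(-152097, 263374), Mul(486, 86)) = Add(111277, 41796) = 153073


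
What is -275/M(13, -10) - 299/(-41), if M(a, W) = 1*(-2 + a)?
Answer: -726/41 ≈ -17.707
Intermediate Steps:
M(a, W) = -2 + a
-275/M(13, -10) - 299/(-41) = -275/(-2 + 13) - 299/(-41) = -275/11 - 299*(-1/41) = -275*1/11 + 299/41 = -25 + 299/41 = -726/41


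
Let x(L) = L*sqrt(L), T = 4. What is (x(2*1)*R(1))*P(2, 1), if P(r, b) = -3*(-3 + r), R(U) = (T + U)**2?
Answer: 150*sqrt(2) ≈ 212.13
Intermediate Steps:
R(U) = (4 + U)**2
P(r, b) = 9 - 3*r
x(L) = L**(3/2)
(x(2*1)*R(1))*P(2, 1) = ((2*1)**(3/2)*(4 + 1)**2)*(9 - 3*2) = (2**(3/2)*5**2)*(9 - 6) = ((2*sqrt(2))*25)*3 = (50*sqrt(2))*3 = 150*sqrt(2)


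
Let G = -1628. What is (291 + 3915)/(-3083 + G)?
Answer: -4206/4711 ≈ -0.89280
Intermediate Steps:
(291 + 3915)/(-3083 + G) = (291 + 3915)/(-3083 - 1628) = 4206/(-4711) = 4206*(-1/4711) = -4206/4711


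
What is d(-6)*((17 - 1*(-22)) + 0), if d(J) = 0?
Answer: 0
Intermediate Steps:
d(-6)*((17 - 1*(-22)) + 0) = 0*((17 - 1*(-22)) + 0) = 0*((17 + 22) + 0) = 0*(39 + 0) = 0*39 = 0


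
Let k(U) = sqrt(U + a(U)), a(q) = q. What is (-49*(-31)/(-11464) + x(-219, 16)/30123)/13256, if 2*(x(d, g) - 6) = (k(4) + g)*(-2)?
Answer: -45871477/4577695434432 - sqrt(2)/199655244 ≈ -1.0028e-5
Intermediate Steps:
k(U) = sqrt(2)*sqrt(U) (k(U) = sqrt(U + U) = sqrt(2*U) = sqrt(2)*sqrt(U))
x(d, g) = 6 - g - 2*sqrt(2) (x(d, g) = 6 + ((sqrt(2)*sqrt(4) + g)*(-2))/2 = 6 + ((sqrt(2)*2 + g)*(-2))/2 = 6 + ((2*sqrt(2) + g)*(-2))/2 = 6 + ((g + 2*sqrt(2))*(-2))/2 = 6 + (-4*sqrt(2) - 2*g)/2 = 6 + (-g - 2*sqrt(2)) = 6 - g - 2*sqrt(2))
(-49*(-31)/(-11464) + x(-219, 16)/30123)/13256 = (-49*(-31)/(-11464) + (6 - 1*16 - 2*sqrt(2))/30123)/13256 = (1519*(-1/11464) + (6 - 16 - 2*sqrt(2))*(1/30123))*(1/13256) = (-1519/11464 + (-10 - 2*sqrt(2))*(1/30123))*(1/13256) = (-1519/11464 + (-10/30123 - 2*sqrt(2)/30123))*(1/13256) = (-45871477/345330072 - 2*sqrt(2)/30123)*(1/13256) = -45871477/4577695434432 - sqrt(2)/199655244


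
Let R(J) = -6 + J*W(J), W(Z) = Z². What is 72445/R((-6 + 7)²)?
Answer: -14489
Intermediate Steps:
R(J) = -6 + J³ (R(J) = -6 + J*J² = -6 + J³)
72445/R((-6 + 7)²) = 72445/(-6 + ((-6 + 7)²)³) = 72445/(-6 + (1²)³) = 72445/(-6 + 1³) = 72445/(-6 + 1) = 72445/(-5) = 72445*(-⅕) = -14489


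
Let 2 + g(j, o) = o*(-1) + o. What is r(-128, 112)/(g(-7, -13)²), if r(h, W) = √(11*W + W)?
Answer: 2*√21 ≈ 9.1651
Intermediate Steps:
r(h, W) = 2*√3*√W (r(h, W) = √(12*W) = 2*√3*√W)
g(j, o) = -2 (g(j, o) = -2 + (o*(-1) + o) = -2 + (-o + o) = -2 + 0 = -2)
r(-128, 112)/(g(-7, -13)²) = (2*√3*√112)/((-2)²) = (2*√3*(4*√7))/4 = (8*√21)*(¼) = 2*√21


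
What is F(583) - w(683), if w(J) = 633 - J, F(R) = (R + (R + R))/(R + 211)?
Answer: 41449/794 ≈ 52.203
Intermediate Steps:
F(R) = 3*R/(211 + R) (F(R) = (R + 2*R)/(211 + R) = (3*R)/(211 + R) = 3*R/(211 + R))
F(583) - w(683) = 3*583/(211 + 583) - (633 - 1*683) = 3*583/794 - (633 - 683) = 3*583*(1/794) - 1*(-50) = 1749/794 + 50 = 41449/794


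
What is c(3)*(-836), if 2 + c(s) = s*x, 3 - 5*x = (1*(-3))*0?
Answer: 836/5 ≈ 167.20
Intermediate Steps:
x = ⅗ (x = ⅗ - 1*(-3)*0/5 = ⅗ - (-3)*0/5 = ⅗ - ⅕*0 = ⅗ + 0 = ⅗ ≈ 0.60000)
c(s) = -2 + 3*s/5 (c(s) = -2 + s*(⅗) = -2 + 3*s/5)
c(3)*(-836) = (-2 + (⅗)*3)*(-836) = (-2 + 9/5)*(-836) = -⅕*(-836) = 836/5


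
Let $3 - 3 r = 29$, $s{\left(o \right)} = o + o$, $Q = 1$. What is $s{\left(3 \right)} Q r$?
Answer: $-52$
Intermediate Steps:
$s{\left(o \right)} = 2 o$
$r = - \frac{26}{3}$ ($r = 1 - \frac{29}{3} = - \frac{26}{3} \approx -8.6667$)
$s{\left(3 \right)} Q r = 2 \cdot 3 \cdot 1 \left(- \frac{26}{3}\right) = 6 \cdot 1 \left(- \frac{26}{3}\right) = 6 \left(- \frac{26}{3}\right) = -52$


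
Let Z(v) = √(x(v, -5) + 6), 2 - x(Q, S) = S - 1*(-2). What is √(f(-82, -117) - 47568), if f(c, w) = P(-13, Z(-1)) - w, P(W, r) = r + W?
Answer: √(-47464 + √11) ≈ 217.85*I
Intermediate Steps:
x(Q, S) = -S (x(Q, S) = 2 - (S - 1*(-2)) = 2 - (S + 2) = 2 - (2 + S) = 2 + (-2 - S) = -S)
Z(v) = √11 (Z(v) = √(-1*(-5) + 6) = √(5 + 6) = √11)
P(W, r) = W + r
f(c, w) = -13 + √11 - w (f(c, w) = (-13 + √11) - w = -13 + √11 - w)
√(f(-82, -117) - 47568) = √((-13 + √11 - 1*(-117)) - 47568) = √((-13 + √11 + 117) - 47568) = √((104 + √11) - 47568) = √(-47464 + √11)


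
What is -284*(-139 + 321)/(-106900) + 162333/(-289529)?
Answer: -597055687/7737662525 ≈ -0.077162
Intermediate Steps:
-284*(-139 + 321)/(-106900) + 162333/(-289529) = -284*182*(-1/106900) + 162333*(-1/289529) = -51688*(-1/106900) - 162333/289529 = 12922/26725 - 162333/289529 = -597055687/7737662525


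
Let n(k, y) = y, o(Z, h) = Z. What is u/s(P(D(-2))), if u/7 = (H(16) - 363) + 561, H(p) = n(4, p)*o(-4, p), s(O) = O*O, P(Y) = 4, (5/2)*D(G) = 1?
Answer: 469/8 ≈ 58.625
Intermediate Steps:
D(G) = 2/5 (D(G) = (2/5)*1 = 2/5)
s(O) = O**2
H(p) = -4*p (H(p) = p*(-4) = -4*p)
u = 938 (u = 7*((-4*16 - 363) + 561) = 7*((-64 - 363) + 561) = 7*(-427 + 561) = 7*134 = 938)
u/s(P(D(-2))) = 938/(4**2) = 938/16 = 938*(1/16) = 469/8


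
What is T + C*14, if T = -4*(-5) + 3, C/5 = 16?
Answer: 1143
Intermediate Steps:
C = 80 (C = 5*16 = 80)
T = 23 (T = 20 + 3 = 23)
T + C*14 = 23 + 80*14 = 23 + 1120 = 1143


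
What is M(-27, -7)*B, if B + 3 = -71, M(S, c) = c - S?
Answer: -1480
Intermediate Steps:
B = -74 (B = -3 - 71 = -74)
M(-27, -7)*B = (-7 - 1*(-27))*(-74) = (-7 + 27)*(-74) = 20*(-74) = -1480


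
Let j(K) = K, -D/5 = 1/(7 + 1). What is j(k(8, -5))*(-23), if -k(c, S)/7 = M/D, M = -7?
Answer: 9016/5 ≈ 1803.2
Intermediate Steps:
D = -5/8 (D = -5/(7 + 1) = -5/8 ≈ -0.62500)
k(c, S) = -392/5 (k(c, S) = -(-49)/(-5/8) = -(-49)*(-8)/5 = -7*56/5 = -392/5)
j(k(8, -5))*(-23) = -392/5*(-23) = 9016/5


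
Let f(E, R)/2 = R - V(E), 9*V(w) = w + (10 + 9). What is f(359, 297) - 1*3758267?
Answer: -3757757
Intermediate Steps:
V(w) = 19/9 + w/9 (V(w) = (w + (10 + 9))/9 = (w + 19)/9 = (19 + w)/9 = 19/9 + w/9)
f(E, R) = -38/9 + 2*R - 2*E/9 (f(E, R) = 2*(R - (19/9 + E/9)) = 2*(R + (-19/9 - E/9)) = 2*(-19/9 + R - E/9) = -38/9 + 2*R - 2*E/9)
f(359, 297) - 1*3758267 = (-38/9 + 2*297 - 2/9*359) - 1*3758267 = (-38/9 + 594 - 718/9) - 3758267 = 510 - 3758267 = -3757757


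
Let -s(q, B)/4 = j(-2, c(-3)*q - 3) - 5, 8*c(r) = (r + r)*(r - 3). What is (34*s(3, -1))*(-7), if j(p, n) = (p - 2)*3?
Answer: -16184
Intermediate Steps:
c(r) = r*(-3 + r)/4 (c(r) = ((r + r)*(r - 3))/8 = ((2*r)*(-3 + r))/8 = (2*r*(-3 + r))/8 = r*(-3 + r)/4)
j(p, n) = -6 + 3*p (j(p, n) = (-2 + p)*3 = -6 + 3*p)
s(q, B) = 68 (s(q, B) = -4*((-6 + 3*(-2)) - 5) = -4*((-6 - 6) - 5) = -4*(-12 - 5) = -4*(-17) = 68)
(34*s(3, -1))*(-7) = (34*68)*(-7) = 2312*(-7) = -16184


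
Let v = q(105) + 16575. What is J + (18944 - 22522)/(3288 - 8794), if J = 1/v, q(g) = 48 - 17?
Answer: 29710887/45716318 ≈ 0.64990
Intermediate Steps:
q(g) = 31
v = 16606 (v = 31 + 16575 = 16606)
J = 1/16606 ≈ 6.0219e-5
J + (18944 - 22522)/(3288 - 8794) = 1/16606 + (18944 - 22522)/(3288 - 8794) = 1/16606 - 3578/(-5506) = 1/16606 - 3578*(-1/5506) = 1/16606 + 1789/2753 = 29710887/45716318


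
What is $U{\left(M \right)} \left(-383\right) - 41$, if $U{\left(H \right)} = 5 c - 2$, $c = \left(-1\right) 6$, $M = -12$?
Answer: $12215$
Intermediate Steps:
$c = -6$
$U{\left(H \right)} = -32$ ($U{\left(H \right)} = 5 \left(-6\right) - 2 = -30 - 2 = -32$)
$U{\left(M \right)} \left(-383\right) - 41 = \left(-32\right) \left(-383\right) - 41 = 12256 - 41 = 12215$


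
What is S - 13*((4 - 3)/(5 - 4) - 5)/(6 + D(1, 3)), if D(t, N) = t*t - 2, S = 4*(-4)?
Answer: -28/5 ≈ -5.6000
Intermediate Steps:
S = -16
D(t, N) = -2 + t² (D(t, N) = t² - 2 = -2 + t²)
S - 13*((4 - 3)/(5 - 4) - 5)/(6 + D(1, 3)) = -16 - 13*((4 - 3)/(5 - 4) - 5)/(6 + (-2 + 1²)) = -16 - 13*(1/1 - 5)/(6 + (-2 + 1)) = -16 - 13*(1*1 - 5)/(6 - 1) = -16 - 13*(1 - 5)/5 = -16 - (-52)/5 = -16 - 13*(-⅘) = -16 + 52/5 = -28/5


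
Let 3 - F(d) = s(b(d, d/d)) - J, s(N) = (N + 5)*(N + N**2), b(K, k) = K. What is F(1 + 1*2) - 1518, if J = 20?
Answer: -1591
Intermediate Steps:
s(N) = (5 + N)*(N + N**2)
F(d) = 23 - d*(5 + d**2 + 6*d) (F(d) = 3 - (d*(5 + d**2 + 6*d) - 1*20) = 3 - (d*(5 + d**2 + 6*d) - 20) = 3 - (-20 + d*(5 + d**2 + 6*d)) = 3 + (20 - d*(5 + d**2 + 6*d)) = 23 - d*(5 + d**2 + 6*d))
F(1 + 1*2) - 1518 = (23 - (1 + 1*2)*(5 + (1 + 1*2)**2 + 6*(1 + 1*2))) - 1518 = (23 - (1 + 2)*(5 + (1 + 2)**2 + 6*(1 + 2))) - 1518 = (23 - 1*3*(5 + 3**2 + 6*3)) - 1518 = (23 - 1*3*(5 + 9 + 18)) - 1518 = (23 - 1*3*32) - 1518 = (23 - 96) - 1518 = -73 - 1518 = -1591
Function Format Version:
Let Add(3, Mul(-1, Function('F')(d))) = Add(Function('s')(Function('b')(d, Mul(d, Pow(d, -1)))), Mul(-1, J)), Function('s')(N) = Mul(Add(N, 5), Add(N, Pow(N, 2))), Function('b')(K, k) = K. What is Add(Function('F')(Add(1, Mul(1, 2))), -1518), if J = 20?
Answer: -1591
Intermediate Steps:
Function('s')(N) = Mul(Add(5, N), Add(N, Pow(N, 2)))
Function('F')(d) = Add(23, Mul(-1, d, Add(5, Pow(d, 2), Mul(6, d)))) (Function('F')(d) = Add(3, Mul(-1, Add(Mul(d, Add(5, Pow(d, 2), Mul(6, d))), Mul(-1, 20)))) = Add(3, Mul(-1, Add(Mul(d, Add(5, Pow(d, 2), Mul(6, d))), -20))) = Add(3, Mul(-1, Add(-20, Mul(d, Add(5, Pow(d, 2), Mul(6, d)))))) = Add(3, Add(20, Mul(-1, d, Add(5, Pow(d, 2), Mul(6, d))))) = Add(23, Mul(-1, d, Add(5, Pow(d, 2), Mul(6, d)))))
Add(Function('F')(Add(1, Mul(1, 2))), -1518) = Add(Add(23, Mul(-1, Add(1, Mul(1, 2)), Add(5, Pow(Add(1, Mul(1, 2)), 2), Mul(6, Add(1, Mul(1, 2)))))), -1518) = Add(Add(23, Mul(-1, Add(1, 2), Add(5, Pow(Add(1, 2), 2), Mul(6, Add(1, 2))))), -1518) = Add(Add(23, Mul(-1, 3, Add(5, Pow(3, 2), Mul(6, 3)))), -1518) = Add(Add(23, Mul(-1, 3, Add(5, 9, 18))), -1518) = Add(Add(23, Mul(-1, 3, 32)), -1518) = Add(Add(23, -96), -1518) = Add(-73, -1518) = -1591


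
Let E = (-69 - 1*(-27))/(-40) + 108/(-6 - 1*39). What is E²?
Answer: 729/400 ≈ 1.8225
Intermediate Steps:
E = -27/20 (E = (-69 + 27)*(-1/40) + 108/(-6 - 39) = -42*(-1/40) + 108/(-45) = 21/20 + 108*(-1/45) = 21/20 - 12/5 = -27/20 ≈ -1.3500)
E² = (-27/20)² = 729/400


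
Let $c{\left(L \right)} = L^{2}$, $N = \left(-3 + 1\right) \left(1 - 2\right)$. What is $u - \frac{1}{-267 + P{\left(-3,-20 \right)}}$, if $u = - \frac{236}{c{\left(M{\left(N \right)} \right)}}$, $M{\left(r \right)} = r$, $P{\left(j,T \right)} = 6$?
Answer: $- \frac{15398}{261} \approx -58.996$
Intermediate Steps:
$N = 2$ ($N = \left(-2\right) \left(-1\right) = 2$)
$u = -59$ ($u = - \frac{236}{2^{2}} = - \frac{236}{4} = \left(-236\right) \frac{1}{4} = -59$)
$u - \frac{1}{-267 + P{\left(-3,-20 \right)}} = -59 - \frac{1}{-267 + 6} = -59 - \frac{1}{-261} = -59 - - \frac{1}{261} = -59 + \frac{1}{261} = - \frac{15398}{261}$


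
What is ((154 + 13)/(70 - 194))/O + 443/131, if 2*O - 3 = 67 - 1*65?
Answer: 115453/40610 ≈ 2.8430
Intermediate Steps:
O = 5/2 (O = 3/2 + (67 - 1*65)/2 = 3/2 + (67 - 65)/2 = 3/2 + (½)*2 = 3/2 + 1 = 5/2 ≈ 2.5000)
((154 + 13)/(70 - 194))/O + 443/131 = ((154 + 13)/(70 - 194))/(5/2) + 443/131 = (167/(-124))*(⅖) + 443*(1/131) = (167*(-1/124))*(⅖) + 443/131 = -167/124*⅖ + 443/131 = -167/310 + 443/131 = 115453/40610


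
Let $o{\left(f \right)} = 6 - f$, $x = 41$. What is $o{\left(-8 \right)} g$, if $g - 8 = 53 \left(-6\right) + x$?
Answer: $-3766$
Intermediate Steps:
$g = -269$ ($g = 8 + \left(53 \left(-6\right) + 41\right) = 8 + \left(-318 + 41\right) = 8 - 277 = -269$)
$o{\left(-8 \right)} g = \left(6 - -8\right) \left(-269\right) = \left(6 + 8\right) \left(-269\right) = 14 \left(-269\right) = -3766$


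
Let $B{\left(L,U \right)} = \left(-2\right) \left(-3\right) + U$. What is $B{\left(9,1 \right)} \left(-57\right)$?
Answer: $-399$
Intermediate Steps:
$B{\left(L,U \right)} = 6 + U$
$B{\left(9,1 \right)} \left(-57\right) = \left(6 + 1\right) \left(-57\right) = 7 \left(-57\right) = -399$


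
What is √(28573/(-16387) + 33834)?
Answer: √9085103314595/16387 ≈ 183.94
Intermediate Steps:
√(28573/(-16387) + 33834) = √(28573*(-1/16387) + 33834) = √(-28573/16387 + 33834) = √(554409185/16387) = √9085103314595/16387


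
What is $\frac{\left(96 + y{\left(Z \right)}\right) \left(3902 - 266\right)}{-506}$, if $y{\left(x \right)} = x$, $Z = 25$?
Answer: $- \frac{19998}{23} \approx -869.48$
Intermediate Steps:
$\frac{\left(96 + y{\left(Z \right)}\right) \left(3902 - 266\right)}{-506} = \frac{\left(96 + 25\right) \left(3902 - 266\right)}{-506} = 121 \cdot 3636 \left(- \frac{1}{506}\right) = 439956 \left(- \frac{1}{506}\right) = - \frac{19998}{23}$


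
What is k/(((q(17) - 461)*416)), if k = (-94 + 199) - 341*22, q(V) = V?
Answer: 569/14208 ≈ 0.040048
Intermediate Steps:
k = -7397 (k = 105 - 7502 = -7397)
k/(((q(17) - 461)*416)) = -7397*1/(416*(17 - 461)) = -7397/((-444*416)) = -7397/(-184704) = -7397*(-1/184704) = 569/14208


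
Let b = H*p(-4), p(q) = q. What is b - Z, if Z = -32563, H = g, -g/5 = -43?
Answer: 31703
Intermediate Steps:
g = 215 (g = -5*(-43) = 215)
H = 215
b = -860 (b = 215*(-4) = -860)
b - Z = -860 - 1*(-32563) = -860 + 32563 = 31703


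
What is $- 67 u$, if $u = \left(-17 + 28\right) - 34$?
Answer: $1541$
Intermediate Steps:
$u = -23$ ($u = 11 - 34 = -23$)
$- 67 u = \left(-67\right) \left(-23\right) = 1541$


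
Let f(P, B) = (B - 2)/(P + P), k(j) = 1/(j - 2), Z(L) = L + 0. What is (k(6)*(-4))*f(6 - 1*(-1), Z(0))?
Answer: 1/7 ≈ 0.14286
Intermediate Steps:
Z(L) = L
k(j) = 1/(-2 + j)
f(P, B) = (-2 + B)/(2*P) (f(P, B) = (-2 + B)/((2*P)) = (-2 + B)*(1/(2*P)) = (-2 + B)/(2*P))
(k(6)*(-4))*f(6 - 1*(-1), Z(0)) = (-4/(-2 + 6))*((-2 + 0)/(2*(6 - 1*(-1)))) = (-4/4)*((1/2)*(-2)/(6 + 1)) = ((1/4)*(-4))*((1/2)*(-2)/7) = -(-2)/(2*7) = -1*(-1/7) = 1/7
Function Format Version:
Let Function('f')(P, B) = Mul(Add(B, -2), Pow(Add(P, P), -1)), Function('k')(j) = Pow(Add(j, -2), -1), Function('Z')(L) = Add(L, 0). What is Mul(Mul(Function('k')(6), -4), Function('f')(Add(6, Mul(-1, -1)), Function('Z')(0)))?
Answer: Rational(1, 7) ≈ 0.14286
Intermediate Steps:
Function('Z')(L) = L
Function('k')(j) = Pow(Add(-2, j), -1)
Function('f')(P, B) = Mul(Rational(1, 2), Pow(P, -1), Add(-2, B)) (Function('f')(P, B) = Mul(Add(-2, B), Pow(Mul(2, P), -1)) = Mul(Add(-2, B), Mul(Rational(1, 2), Pow(P, -1))) = Mul(Rational(1, 2), Pow(P, -1), Add(-2, B)))
Mul(Mul(Function('k')(6), -4), Function('f')(Add(6, Mul(-1, -1)), Function('Z')(0))) = Mul(Mul(Pow(Add(-2, 6), -1), -4), Mul(Rational(1, 2), Pow(Add(6, Mul(-1, -1)), -1), Add(-2, 0))) = Mul(Mul(Pow(4, -1), -4), Mul(Rational(1, 2), Pow(Add(6, 1), -1), -2)) = Mul(Mul(Rational(1, 4), -4), Mul(Rational(1, 2), Pow(7, -1), -2)) = Mul(-1, Mul(Rational(1, 2), Rational(1, 7), -2)) = Mul(-1, Rational(-1, 7)) = Rational(1, 7)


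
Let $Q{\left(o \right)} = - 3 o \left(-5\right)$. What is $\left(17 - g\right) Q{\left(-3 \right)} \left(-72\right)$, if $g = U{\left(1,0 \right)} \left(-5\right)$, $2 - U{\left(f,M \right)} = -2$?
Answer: $119880$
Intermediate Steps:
$U{\left(f,M \right)} = 4$ ($U{\left(f,M \right)} = 2 - -2 = 2 + 2 = 4$)
$Q{\left(o \right)} = 15 o$
$g = -20$ ($g = 4 \left(-5\right) = -20$)
$\left(17 - g\right) Q{\left(-3 \right)} \left(-72\right) = \left(17 - -20\right) 15 \left(-3\right) \left(-72\right) = \left(17 + 20\right) \left(-45\right) \left(-72\right) = 37 \left(-45\right) \left(-72\right) = \left(-1665\right) \left(-72\right) = 119880$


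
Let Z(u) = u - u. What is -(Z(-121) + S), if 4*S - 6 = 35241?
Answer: -35247/4 ≈ -8811.8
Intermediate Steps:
S = 35247/4 (S = 3/2 + (1/4)*35241 = 3/2 + 35241/4 = 35247/4 ≈ 8811.8)
Z(u) = 0
-(Z(-121) + S) = -(0 + 35247/4) = -1*35247/4 = -35247/4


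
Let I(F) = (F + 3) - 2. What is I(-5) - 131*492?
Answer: -64456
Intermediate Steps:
I(F) = 1 + F (I(F) = (3 + F) - 2 = 1 + F)
I(-5) - 131*492 = (1 - 5) - 131*492 = -4 - 64452 = -64456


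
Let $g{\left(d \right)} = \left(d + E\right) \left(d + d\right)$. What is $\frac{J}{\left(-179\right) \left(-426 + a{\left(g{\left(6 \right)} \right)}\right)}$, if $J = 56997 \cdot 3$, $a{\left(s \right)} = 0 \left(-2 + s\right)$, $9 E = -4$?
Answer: $\frac{56997}{25418} \approx 2.2424$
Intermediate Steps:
$E = - \frac{4}{9}$ ($E = \frac{1}{9} \left(-4\right) = - \frac{4}{9} \approx -0.44444$)
$g{\left(d \right)} = 2 d \left(- \frac{4}{9} + d\right)$ ($g{\left(d \right)} = \left(d - \frac{4}{9}\right) \left(d + d\right) = \left(- \frac{4}{9} + d\right) 2 d = 2 d \left(- \frac{4}{9} + d\right)$)
$a{\left(s \right)} = 0$
$J = 170991$
$\frac{J}{\left(-179\right) \left(-426 + a{\left(g{\left(6 \right)} \right)}\right)} = \frac{170991}{\left(-179\right) \left(-426 + 0\right)} = \frac{170991}{\left(-179\right) \left(-426\right)} = \frac{170991}{76254} = 170991 \cdot \frac{1}{76254} = \frac{56997}{25418}$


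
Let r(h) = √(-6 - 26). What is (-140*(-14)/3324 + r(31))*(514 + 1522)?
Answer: 997640/831 + 8144*I*√2 ≈ 1200.5 + 11517.0*I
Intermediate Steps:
r(h) = 4*I*√2 (r(h) = √(-32) = 4*I*√2)
(-140*(-14)/3324 + r(31))*(514 + 1522) = (-140*(-14)/3324 + 4*I*√2)*(514 + 1522) = (1960*(1/3324) + 4*I*√2)*2036 = (490/831 + 4*I*√2)*2036 = 997640/831 + 8144*I*√2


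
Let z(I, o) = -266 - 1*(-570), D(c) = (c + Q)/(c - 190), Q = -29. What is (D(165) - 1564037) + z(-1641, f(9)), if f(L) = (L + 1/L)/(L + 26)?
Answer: -39093461/25 ≈ -1.5637e+6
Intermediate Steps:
D(c) = (-29 + c)/(-190 + c) (D(c) = (c - 29)/(c - 190) = (-29 + c)/(-190 + c))
f(L) = (L + 1/L)/(26 + L)
z(I, o) = 304 (z(I, o) = -266 + 570 = 304)
(D(165) - 1564037) + z(-1641, f(9)) = ((-29 + 165)/(-190 + 165) - 1564037) + 304 = (136/(-25) - 1564037) + 304 = (-1/25*136 - 1564037) + 304 = (-136/25 - 1564037) + 304 = -39101061/25 + 304 = -39093461/25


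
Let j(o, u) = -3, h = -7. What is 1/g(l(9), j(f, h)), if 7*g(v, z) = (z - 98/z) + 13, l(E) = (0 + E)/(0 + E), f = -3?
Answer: 21/128 ≈ 0.16406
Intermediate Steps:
l(E) = 1 (l(E) = E/E = 1)
g(v, z) = 13/7 - 14/z + z/7 (g(v, z) = ((z - 98/z) + 13)/7 = (13 + z - 98/z)/7 = 13/7 - 14/z + z/7)
1/g(l(9), j(f, h)) = 1/((1/7)*(-98 - 3*(13 - 3))/(-3)) = 1/((1/7)*(-1/3)*(-98 - 3*10)) = 1/((1/7)*(-1/3)*(-98 - 30)) = 1/((1/7)*(-1/3)*(-128)) = 1/(128/21) = 21/128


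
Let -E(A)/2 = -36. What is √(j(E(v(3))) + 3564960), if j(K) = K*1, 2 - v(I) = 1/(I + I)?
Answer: 2*√891258 ≈ 1888.1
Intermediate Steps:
v(I) = 2 - 1/(2*I) (v(I) = 2 - 1/(I + I) = 2 - 1/(2*I))
E(A) = 72 (E(A) = -2*(-36) = 72)
j(K) = K
√(j(E(v(3))) + 3564960) = √(72 + 3564960) = √3565032 = 2*√891258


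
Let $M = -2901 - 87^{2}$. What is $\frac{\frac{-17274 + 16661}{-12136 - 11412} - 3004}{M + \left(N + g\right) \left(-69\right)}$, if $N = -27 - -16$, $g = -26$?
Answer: $\frac{23579193}{62143172} \approx 0.37943$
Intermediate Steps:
$N = -11$ ($N = -27 + 16 = -11$)
$M = -10470$ ($M = -2901 - 7569 = -10470$)
$\frac{\frac{-17274 + 16661}{-12136 - 11412} - 3004}{M + \left(N + g\right) \left(-69\right)} = \frac{\frac{-17274 + 16661}{-12136 - 11412} - 3004}{-10470 + \left(-11 - 26\right) \left(-69\right)} = \frac{- \frac{613}{-23548} - 3004}{-10470 - -2553} = \frac{\left(-613\right) \left(- \frac{1}{23548}\right) - 3004}{-10470 + 2553} = \frac{\frac{613}{23548} - 3004}{-7917} = \left(- \frac{70737579}{23548}\right) \left(- \frac{1}{7917}\right) = \frac{23579193}{62143172}$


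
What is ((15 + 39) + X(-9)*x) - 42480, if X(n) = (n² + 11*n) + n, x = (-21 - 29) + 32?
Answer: -41940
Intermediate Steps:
x = -18 (x = -50 + 32 = -18)
X(n) = n² + 12*n
((15 + 39) + X(-9)*x) - 42480 = ((15 + 39) - 9*(12 - 9)*(-18)) - 42480 = (54 - 9*3*(-18)) - 42480 = (54 - 27*(-18)) - 42480 = (54 + 486) - 42480 = 540 - 42480 = -41940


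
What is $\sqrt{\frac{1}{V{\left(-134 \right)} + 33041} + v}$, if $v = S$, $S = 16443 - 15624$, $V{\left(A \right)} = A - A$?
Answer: $\frac{2 \sqrt{223527155945}}{33041} \approx 28.618$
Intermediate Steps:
$V{\left(A \right)} = 0$
$S = 819$ ($S = 16443 - 15624 = 819$)
$v = 819$
$\sqrt{\frac{1}{V{\left(-134 \right)} + 33041} + v} = \sqrt{\frac{1}{0 + 33041} + 819} = \sqrt{\frac{1}{33041} + 819} = \sqrt{\frac{27060580}{33041}} = \frac{2 \sqrt{223527155945}}{33041}$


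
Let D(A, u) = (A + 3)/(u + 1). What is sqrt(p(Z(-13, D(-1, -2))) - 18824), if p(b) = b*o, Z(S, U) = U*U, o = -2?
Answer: 4*I*sqrt(1177) ≈ 137.23*I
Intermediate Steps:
D(A, u) = (3 + A)/(1 + u)
Z(S, U) = U**2
p(b) = -2*b (p(b) = b*(-2) = -2*b)
sqrt(p(Z(-13, D(-1, -2))) - 18824) = sqrt(-2*(3 - 1)**2/(1 - 2)**2 - 18824) = sqrt(-2*(2/(-1))**2 - 18824) = sqrt(-2*(-1*2)**2 - 18824) = sqrt(-2*(-2)**2 - 18824) = sqrt(-2*4 - 18824) = sqrt(-8 - 18824) = sqrt(-18832) = 4*I*sqrt(1177)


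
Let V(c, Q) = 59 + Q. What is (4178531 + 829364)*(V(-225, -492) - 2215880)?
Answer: -11099062791135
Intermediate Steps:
(4178531 + 829364)*(V(-225, -492) - 2215880) = (4178531 + 829364)*((59 - 492) - 2215880) = 5007895*(-433 - 2215880) = 5007895*(-2216313) = -11099062791135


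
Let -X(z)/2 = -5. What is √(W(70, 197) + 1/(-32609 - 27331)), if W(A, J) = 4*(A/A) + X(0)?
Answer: √155244415/3330 ≈ 3.7417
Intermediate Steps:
X(z) = 10 (X(z) = -2*(-5) = 10)
W(A, J) = 14 (W(A, J) = 4*(A/A) + 10 = 4*1 + 10 = 4 + 10 = 14)
√(W(70, 197) + 1/(-32609 - 27331)) = √(14 + 1/(-32609 - 27331)) = √(14 + 1/(-59940)) = √(14 - 1/59940) = √(839159/59940) = √155244415/3330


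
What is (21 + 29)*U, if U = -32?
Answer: -1600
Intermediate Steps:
(21 + 29)*U = (21 + 29)*(-32) = 50*(-32) = -1600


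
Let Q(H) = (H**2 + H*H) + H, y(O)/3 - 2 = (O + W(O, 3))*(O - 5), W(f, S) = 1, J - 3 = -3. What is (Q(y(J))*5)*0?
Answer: 0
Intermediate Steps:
J = 0 (J = 3 - 3 = 0)
y(O) = 6 + 3*(1 + O)*(-5 + O) (y(O) = 6 + 3*((O + 1)*(O - 5)) = 6 + 3*((1 + O)*(-5 + O)) = 6 + 3*(1 + O)*(-5 + O))
Q(H) = H + 2*H**2 (Q(H) = (H**2 + H**2) + H = 2*H**2 + H = H + 2*H**2)
(Q(y(J))*5)*0 = (((-9 - 12*0 + 3*0**2)*(1 + 2*(-9 - 12*0 + 3*0**2)))*5)*0 = (((-9 + 0 + 3*0)*(1 + 2*(-9 + 0 + 3*0)))*5)*0 = (((-9 + 0 + 0)*(1 + 2*(-9 + 0 + 0)))*5)*0 = (-9*(1 + 2*(-9))*5)*0 = (-9*(1 - 18)*5)*0 = (-9*(-17)*5)*0 = (153*5)*0 = 765*0 = 0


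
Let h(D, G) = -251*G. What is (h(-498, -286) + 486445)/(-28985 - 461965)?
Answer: -186077/163650 ≈ -1.1370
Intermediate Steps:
(h(-498, -286) + 486445)/(-28985 - 461965) = (-251*(-286) + 486445)/(-28985 - 461965) = (71786 + 486445)/(-490950) = 558231*(-1/490950) = -186077/163650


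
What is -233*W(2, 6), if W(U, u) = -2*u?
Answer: 2796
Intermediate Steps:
-233*W(2, 6) = -(-466)*6 = -233*(-12) = 2796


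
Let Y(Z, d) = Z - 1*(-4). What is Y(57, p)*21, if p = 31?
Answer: 1281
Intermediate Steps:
Y(Z, d) = 4 + Z (Y(Z, d) = Z + 4 = 4 + Z)
Y(57, p)*21 = (4 + 57)*21 = 61*21 = 1281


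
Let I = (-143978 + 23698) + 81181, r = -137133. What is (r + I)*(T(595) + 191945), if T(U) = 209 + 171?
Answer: -33893819400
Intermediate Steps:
T(U) = 380
I = -39099 (I = -120280 + 81181 = -39099)
(r + I)*(T(595) + 191945) = (-137133 - 39099)*(380 + 191945) = -176232*192325 = -33893819400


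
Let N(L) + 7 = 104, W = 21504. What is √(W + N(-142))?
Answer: √21601 ≈ 146.97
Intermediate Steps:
N(L) = 97 (N(L) = -7 + 104 = 97)
√(W + N(-142)) = √(21504 + 97) = √21601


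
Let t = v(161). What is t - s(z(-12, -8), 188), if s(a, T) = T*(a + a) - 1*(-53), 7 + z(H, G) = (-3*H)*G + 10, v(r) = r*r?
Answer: 133028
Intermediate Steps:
v(r) = r²
t = 25921 (t = 161² = 25921)
z(H, G) = 3 - 3*G*H (z(H, G) = -7 + ((-3*H)*G + 10) = -7 + (-3*G*H + 10) = -7 + (10 - 3*G*H) = 3 - 3*G*H)
s(a, T) = 53 + 2*T*a (s(a, T) = T*(2*a) + 53 = 2*T*a + 53 = 53 + 2*T*a)
t - s(z(-12, -8), 188) = 25921 - (53 + 2*188*(3 - 3*(-8)*(-12))) = 25921 - (53 + 2*188*(3 - 288)) = 25921 - (53 + 2*188*(-285)) = 25921 - (53 - 107160) = 25921 - 1*(-107107) = 25921 + 107107 = 133028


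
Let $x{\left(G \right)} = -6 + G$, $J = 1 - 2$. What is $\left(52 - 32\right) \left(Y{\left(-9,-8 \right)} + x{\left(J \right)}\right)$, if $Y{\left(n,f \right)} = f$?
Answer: $-300$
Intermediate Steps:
$J = -1$ ($J = 1 - 2 = -1$)
$\left(52 - 32\right) \left(Y{\left(-9,-8 \right)} + x{\left(J \right)}\right) = \left(52 - 32\right) \left(-8 - 7\right) = 20 \left(-8 - 7\right) = 20 \left(-15\right) = -300$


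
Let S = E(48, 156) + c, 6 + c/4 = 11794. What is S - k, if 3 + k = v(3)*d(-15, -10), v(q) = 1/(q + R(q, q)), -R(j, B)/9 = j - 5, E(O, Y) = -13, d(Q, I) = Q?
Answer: 329999/7 ≈ 47143.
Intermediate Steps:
c = 47152 (c = -24 + 4*11794 = -24 + 47176 = 47152)
R(j, B) = 45 - 9*j (R(j, B) = -9*(j - 5) = -9*(-5 + j) = 45 - 9*j)
v(q) = 1/(45 - 8*q) (v(q) = 1/(q + (45 - 9*q)) = 1/(45 - 8*q))
S = 47139 (S = -13 + 47152 = 47139)
k = -26/7 (k = -3 - 1/(-45 + 8*3)*(-15) = -3 - 1/(-45 + 24)*(-15) = -3 - 1/(-21)*(-15) = -3 - 1*(-1/21)*(-15) = -3 + (1/21)*(-15) = -3 - 5/7 = -26/7 ≈ -3.7143)
S - k = 47139 - 1*(-26/7) = 47139 + 26/7 = 329999/7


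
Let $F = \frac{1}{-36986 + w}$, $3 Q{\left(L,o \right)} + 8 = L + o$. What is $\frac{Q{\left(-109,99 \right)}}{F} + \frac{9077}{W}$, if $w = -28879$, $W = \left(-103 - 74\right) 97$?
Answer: $\frac{6785008033}{17169} \approx 3.9519 \cdot 10^{5}$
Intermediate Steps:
$Q{\left(L,o \right)} = - \frac{8}{3} + \frac{L}{3} + \frac{o}{3}$ ($Q{\left(L,o \right)} = - \frac{8}{3} + \frac{L + o}{3} = - \frac{8}{3} + \left(\frac{L}{3} + \frac{o}{3}\right) = - \frac{8}{3} + \frac{L}{3} + \frac{o}{3}$)
$W = -17169$ ($W = \left(-177\right) 97 = -17169$)
$F = - \frac{1}{65865}$ ($F = \frac{1}{-36986 - 28879} = \frac{1}{-65865} = - \frac{1}{65865} \approx -1.5183 \cdot 10^{-5}$)
$\frac{Q{\left(-109,99 \right)}}{F} + \frac{9077}{W} = \frac{- \frac{8}{3} + \frac{1}{3} \left(-109\right) + \frac{1}{3} \cdot 99}{- \frac{1}{65865}} + \frac{9077}{-17169} = \left(- \frac{8}{3} - \frac{109}{3} + 33\right) \left(-65865\right) + 9077 \left(- \frac{1}{17169}\right) = \left(-6\right) \left(-65865\right) - \frac{9077}{17169} = 395190 - \frac{9077}{17169} = \frac{6785008033}{17169}$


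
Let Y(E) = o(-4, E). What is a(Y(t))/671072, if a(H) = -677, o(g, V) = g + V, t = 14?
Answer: -677/671072 ≈ -0.0010088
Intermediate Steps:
o(g, V) = V + g
Y(E) = -4 + E (Y(E) = E - 4 = -4 + E)
a(Y(t))/671072 = -677/671072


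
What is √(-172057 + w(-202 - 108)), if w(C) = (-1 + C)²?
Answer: 2*I*√18834 ≈ 274.47*I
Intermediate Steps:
√(-172057 + w(-202 - 108)) = √(-172057 + (-1 + (-202 - 108))²) = √(-172057 + (-1 - 310)²) = √(-172057 + (-311)²) = √(-172057 + 96721) = √(-75336) = 2*I*√18834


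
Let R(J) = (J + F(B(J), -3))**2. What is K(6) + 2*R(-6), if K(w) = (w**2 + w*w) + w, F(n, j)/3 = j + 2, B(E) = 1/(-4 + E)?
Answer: 240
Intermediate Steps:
F(n, j) = 6 + 3*j (F(n, j) = 3*(j + 2) = 3*(2 + j) = 6 + 3*j)
K(w) = w + 2*w**2 (K(w) = (w**2 + w**2) + w = 2*w**2 + w = w + 2*w**2)
R(J) = (-3 + J)**2 (R(J) = (J + (6 + 3*(-3)))**2 = (J + (6 - 9))**2 = (J - 3)**2 = (-3 + J)**2)
K(6) + 2*R(-6) = 6*(1 + 2*6) + 2*(-3 - 6)**2 = 6*(1 + 12) + 2*(-9)**2 = 6*13 + 2*81 = 78 + 162 = 240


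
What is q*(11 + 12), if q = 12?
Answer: 276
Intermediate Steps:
q*(11 + 12) = 12*(11 + 12) = 12*23 = 276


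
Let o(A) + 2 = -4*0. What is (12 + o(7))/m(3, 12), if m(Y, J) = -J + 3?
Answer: -10/9 ≈ -1.1111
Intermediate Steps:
o(A) = -2 (o(A) = -2 - 4*0 = -2 + 0 = -2)
m(Y, J) = 3 - J
(12 + o(7))/m(3, 12) = (12 - 2)/(3 - 1*12) = 10/(3 - 12) = 10/(-9) = 10*(-1/9) = -10/9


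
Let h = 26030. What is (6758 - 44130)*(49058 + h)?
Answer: -2806188736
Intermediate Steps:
(6758 - 44130)*(49058 + h) = (6758 - 44130)*(49058 + 26030) = -37372*75088 = -2806188736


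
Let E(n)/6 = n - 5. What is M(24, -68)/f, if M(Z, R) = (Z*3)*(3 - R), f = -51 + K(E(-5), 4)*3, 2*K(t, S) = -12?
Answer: -1704/23 ≈ -74.087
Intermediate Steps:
E(n) = -30 + 6*n (E(n) = 6*(n - 5) = 6*(-5 + n) = -30 + 6*n)
K(t, S) = -6 (K(t, S) = (1/2)*(-12) = -6)
f = -69 (f = -51 - 6*3 = -51 - 18 = -69)
M(Z, R) = 3*Z*(3 - R) (M(Z, R) = (3*Z)*(3 - R) = 3*Z*(3 - R))
M(24, -68)/f = (3*24*(3 - 1*(-68)))/(-69) = (3*24*(3 + 68))*(-1/69) = (3*24*71)*(-1/69) = 5112*(-1/69) = -1704/23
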